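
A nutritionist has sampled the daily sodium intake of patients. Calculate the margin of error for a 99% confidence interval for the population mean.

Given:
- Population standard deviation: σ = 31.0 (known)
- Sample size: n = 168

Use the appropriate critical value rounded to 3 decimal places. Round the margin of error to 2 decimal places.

The population standard deviation σ is known, so use the z-interval margin of error formula.

For 99% confidence, z* = 2.576 (from standard normal table)

Margin of error formula for z-interval: E = z* × σ/√n

E = 2.576 × 31.0/√168
  = 2.576 × 2.391702
  = 6.1610

Rounded to 2 decimal places:

6.16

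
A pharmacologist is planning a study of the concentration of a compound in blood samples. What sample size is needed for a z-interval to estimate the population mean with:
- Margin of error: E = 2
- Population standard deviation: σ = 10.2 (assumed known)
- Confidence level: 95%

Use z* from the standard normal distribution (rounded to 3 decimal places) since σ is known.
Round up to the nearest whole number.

Using z* since population σ is known (z-interval formula).

For 95% confidence, z* = 1.96 (from standard normal table)

Sample size formula for z-interval: n = (z*σ/E)²

n = (1.96 × 10.2 / 2)²
  = (9.996000)²
  = 99.9200

Round up to the nearest whole number: n = 100

100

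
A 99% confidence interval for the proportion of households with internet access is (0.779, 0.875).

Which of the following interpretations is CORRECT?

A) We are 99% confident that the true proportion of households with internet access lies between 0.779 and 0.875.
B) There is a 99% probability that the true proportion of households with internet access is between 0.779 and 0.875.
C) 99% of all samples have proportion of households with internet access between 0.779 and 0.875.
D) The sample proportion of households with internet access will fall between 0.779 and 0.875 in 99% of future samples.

A confidence interval represents our confidence in the procedure, not a probability statement about the parameter.

Key concept: If we repeated this sampling process many times and computed a 99% CI each time, about 99% of those intervals would contain the true population parameter.

For this specific interval (0.779, 0.875):
- Midpoint (point estimate): 0.827
- Margin of error: 0.048

The correct interpretation is the one stating confidence that the true parameter lies in the interval — option A.

A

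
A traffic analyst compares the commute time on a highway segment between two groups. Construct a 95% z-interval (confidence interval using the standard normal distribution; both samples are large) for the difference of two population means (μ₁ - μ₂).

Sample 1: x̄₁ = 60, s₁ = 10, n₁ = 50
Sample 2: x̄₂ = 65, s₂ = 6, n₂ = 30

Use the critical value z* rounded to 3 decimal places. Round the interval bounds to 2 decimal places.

Both samples are large (n₁ = 50 ≥ 30, n₂ = 30 ≥ 30), so a z-interval for the difference of means applies.

Point estimate: x̄₁ - x̄₂ = 60 - 65 = -5

Standard error: SE = √(s₁²/n₁ + s₂²/n₂)
= √(10²/50 + 6²/30)
= √(2.000000 + 1.200000)
= 1.788854

For 95% confidence, z* = 1.96 (from standard normal table)
Margin of error: E = z* × SE = 1.96 × 1.788854 = 3.5062

Z-interval: (x̄₁ - x̄₂) ± E = -5 ± 3.5062 = (-8.5062, -1.4938)

Rounded to 2 decimal places:

(-8.51, -1.49)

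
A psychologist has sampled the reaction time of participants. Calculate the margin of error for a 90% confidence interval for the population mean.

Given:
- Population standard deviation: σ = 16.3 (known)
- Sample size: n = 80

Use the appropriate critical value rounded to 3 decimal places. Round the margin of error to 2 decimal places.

The population standard deviation σ is known, so use the z-interval margin of error formula.

For 90% confidence, z* = 1.645 (from standard normal table)

Margin of error formula for z-interval: E = z* × σ/√n

E = 1.645 × 16.3/√80
  = 1.645 × 1.822395
  = 2.9978

Rounded to 2 decimal places:

3.00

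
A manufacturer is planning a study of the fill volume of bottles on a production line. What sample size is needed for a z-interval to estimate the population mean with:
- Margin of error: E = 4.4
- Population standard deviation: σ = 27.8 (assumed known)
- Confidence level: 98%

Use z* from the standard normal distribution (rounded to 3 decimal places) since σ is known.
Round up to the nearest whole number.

Using z* since population σ is known (z-interval formula).

For 98% confidence, z* = 2.326 (from standard normal table)

Sample size formula for z-interval: n = (z*σ/E)²

n = (2.326 × 27.8 / 4.4)²
  = (14.696091)²
  = 215.9751

Round up to the nearest whole number: n = 216

216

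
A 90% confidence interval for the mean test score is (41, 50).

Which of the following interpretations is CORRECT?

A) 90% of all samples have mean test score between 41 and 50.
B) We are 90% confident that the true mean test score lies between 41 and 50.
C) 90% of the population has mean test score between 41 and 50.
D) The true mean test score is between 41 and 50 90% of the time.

A confidence interval represents our confidence in the procedure, not a probability statement about the parameter.

Key concept: If we repeated this sampling process many times and computed a 90% CI each time, about 90% of those intervals would contain the true population parameter.

For this specific interval (41, 50):
- Midpoint (point estimate): 45.5
- Margin of error: 4.5

The correct interpretation is the one stating confidence that the true parameter lies in the interval — option B.

B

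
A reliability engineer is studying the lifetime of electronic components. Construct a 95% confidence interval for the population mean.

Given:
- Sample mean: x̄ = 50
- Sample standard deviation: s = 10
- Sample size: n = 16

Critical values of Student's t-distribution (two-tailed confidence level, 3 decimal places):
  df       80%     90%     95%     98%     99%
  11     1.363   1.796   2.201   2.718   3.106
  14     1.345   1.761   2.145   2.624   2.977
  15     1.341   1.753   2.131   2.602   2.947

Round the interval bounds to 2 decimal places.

The population standard deviation σ is unknown (only the sample standard deviation s is given), so use a t-interval with df = n - 1 = 16 - 1 = 15.

For 95% confidence with df = 15, t* = 2.131 (from t-table)

Standard error: SE = s/√n = 10/√16 = 2.500000

Margin of error: E = t* × SE = 2.131 × 2.500000 = 5.3275

T-interval: x̄ ± E = 50 ± 5.3275 = (44.6725, 55.3275)

Rounded to 2 decimal places:

(44.67, 55.33)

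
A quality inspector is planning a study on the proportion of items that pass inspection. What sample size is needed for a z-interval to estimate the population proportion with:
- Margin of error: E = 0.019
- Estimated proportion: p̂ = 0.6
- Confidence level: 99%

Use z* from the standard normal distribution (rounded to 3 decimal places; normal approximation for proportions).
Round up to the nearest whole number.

Using z* for proportion z-interval (normal approximation).

For 99% confidence, z* = 2.576 (from standard normal table)

Sample size formula for proportion z-interval: n = z*²p̂(1-p̂)/E²

n = 2.576² × 0.6 × 0.4 / 0.019²
  = 6.635776 × 0.24 / 0.000361
  = 4411.5962

Round up to the nearest whole number: n = 4412

4412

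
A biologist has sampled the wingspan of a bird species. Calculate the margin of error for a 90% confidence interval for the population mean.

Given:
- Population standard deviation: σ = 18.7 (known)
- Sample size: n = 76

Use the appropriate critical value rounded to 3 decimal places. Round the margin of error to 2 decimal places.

The population standard deviation σ is known, so use the z-interval margin of error formula.

For 90% confidence, z* = 1.645 (from standard normal table)

Margin of error formula for z-interval: E = z* × σ/√n

E = 1.645 × 18.7/√76
  = 1.645 × 2.145037
  = 3.5286

Rounded to 2 decimal places:

3.53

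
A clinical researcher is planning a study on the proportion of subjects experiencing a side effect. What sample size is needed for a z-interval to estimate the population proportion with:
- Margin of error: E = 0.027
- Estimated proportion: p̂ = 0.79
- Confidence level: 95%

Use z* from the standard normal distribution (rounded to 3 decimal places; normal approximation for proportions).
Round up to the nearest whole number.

Using z* for proportion z-interval (normal approximation).

For 95% confidence, z* = 1.96 (from standard normal table)

Sample size formula for proportion z-interval: n = z*²p̂(1-p̂)/E²

n = 1.96² × 0.79 × 0.21 / 0.027²
  = 3.8416 × 0.1659 / 0.000729
  = 874.2407

Round up to the nearest whole number: n = 875

875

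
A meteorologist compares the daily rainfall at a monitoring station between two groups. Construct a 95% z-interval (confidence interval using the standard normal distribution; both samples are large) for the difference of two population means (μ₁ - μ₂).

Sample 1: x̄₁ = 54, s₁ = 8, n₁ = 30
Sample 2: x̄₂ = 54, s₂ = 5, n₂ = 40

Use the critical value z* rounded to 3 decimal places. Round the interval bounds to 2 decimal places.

Both samples are large (n₁ = 30 ≥ 30, n₂ = 40 ≥ 30), so a z-interval for the difference of means applies.

Point estimate: x̄₁ - x̄₂ = 54 - 54 = 0

Standard error: SE = √(s₁²/n₁ + s₂²/n₂)
= √(8²/30 + 5²/40)
= √(2.133333 + 0.625000)
= 1.660823

For 95% confidence, z* = 1.96 (from standard normal table)
Margin of error: E = z* × SE = 1.96 × 1.660823 = 3.2552

Z-interval: (x̄₁ - x̄₂) ± E = 0 ± 3.2552 = (-3.2552, 3.2552)

Rounded to 2 decimal places:

(-3.26, 3.26)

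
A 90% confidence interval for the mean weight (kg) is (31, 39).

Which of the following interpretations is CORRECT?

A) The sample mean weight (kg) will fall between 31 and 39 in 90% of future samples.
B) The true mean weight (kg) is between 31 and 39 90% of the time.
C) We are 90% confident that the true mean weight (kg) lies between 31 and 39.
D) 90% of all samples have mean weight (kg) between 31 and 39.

A confidence interval represents our confidence in the procedure, not a probability statement about the parameter.

Key concept: If we repeated this sampling process many times and computed a 90% CI each time, about 90% of those intervals would contain the true population parameter.

For this specific interval (31, 39):
- Midpoint (point estimate): 35
- Margin of error: 4

The correct interpretation is the one stating confidence that the true parameter lies in the interval — option C.

C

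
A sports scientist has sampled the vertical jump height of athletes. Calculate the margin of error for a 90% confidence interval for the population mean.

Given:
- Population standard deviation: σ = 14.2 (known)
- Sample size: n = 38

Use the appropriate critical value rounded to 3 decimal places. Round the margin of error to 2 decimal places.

The population standard deviation σ is known, so use the z-interval margin of error formula.

For 90% confidence, z* = 1.645 (from standard normal table)

Margin of error formula for z-interval: E = z* × σ/√n

E = 1.645 × 14.2/√38
  = 1.645 × 2.303544
  = 3.7893

Rounded to 2 decimal places:

3.79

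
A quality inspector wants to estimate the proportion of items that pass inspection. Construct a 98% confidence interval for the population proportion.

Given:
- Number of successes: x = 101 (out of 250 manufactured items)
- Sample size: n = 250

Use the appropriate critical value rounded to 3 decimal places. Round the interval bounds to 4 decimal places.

Sample proportion: p̂ = 101/250 = 0.404000

Check conditions for normal approximation:
  np̂ = 101 ≥ 10 ✓
  n(1-p̂) = 149 ≥ 10 ✓

The sample is large enough, so use a z-interval (normal approximation) for the proportion.

For 98% confidence, z* = 2.326 (from standard normal table)

Standard error: SE = √(p̂(1-p̂)/n) = √(0.404000×0.596000/250) = 0.03103443

Margin of error: E = z* × SE = 2.326 × 0.03103443 = 0.072186

Z-interval: p̂ ± E = 0.404000 ± 0.072186 = (0.331814, 0.476186)

Rounded to 4 decimal places:

(0.3318, 0.4762)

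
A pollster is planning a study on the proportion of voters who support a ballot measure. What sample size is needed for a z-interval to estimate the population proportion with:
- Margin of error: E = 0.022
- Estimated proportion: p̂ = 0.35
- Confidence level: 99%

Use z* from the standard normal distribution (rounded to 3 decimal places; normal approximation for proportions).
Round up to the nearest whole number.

Using z* for proportion z-interval (normal approximation).

For 99% confidence, z* = 2.576 (from standard normal table)

Sample size formula for proportion z-interval: n = z*²p̂(1-p̂)/E²

n = 2.576² × 0.35 × 0.65 / 0.022²
  = 6.635776 × 0.2275 / 0.000484
  = 3119.0889

Round up to the nearest whole number: n = 3120

3120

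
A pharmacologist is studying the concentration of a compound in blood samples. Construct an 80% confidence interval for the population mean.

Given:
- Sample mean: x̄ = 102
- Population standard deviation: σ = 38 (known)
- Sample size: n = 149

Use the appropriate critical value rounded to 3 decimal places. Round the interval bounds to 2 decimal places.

The population standard deviation σ is known, so use a z-interval (standard normal critical value).

For 80% confidence, z* = 1.282 (from standard normal table)

Standard error: SE = σ/√n = 38/√149 = 3.113081

Margin of error: E = z* × SE = 1.282 × 3.113081 = 3.9910

Z-interval: x̄ ± E = 102 ± 3.9910 = (98.0090, 105.9910)

Rounded to 2 decimal places:

(98.01, 105.99)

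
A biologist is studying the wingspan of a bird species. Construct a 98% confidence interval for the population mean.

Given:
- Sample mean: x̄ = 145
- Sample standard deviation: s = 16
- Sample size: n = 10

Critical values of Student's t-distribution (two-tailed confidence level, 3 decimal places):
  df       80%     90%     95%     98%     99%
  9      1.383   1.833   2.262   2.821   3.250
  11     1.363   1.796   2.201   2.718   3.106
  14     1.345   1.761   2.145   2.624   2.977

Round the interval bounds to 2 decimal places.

The population standard deviation σ is unknown (only the sample standard deviation s is given), so use a t-interval with df = n - 1 = 10 - 1 = 9.

For 98% confidence with df = 9, t* = 2.821 (from t-table)

Standard error: SE = s/√n = 16/√10 = 5.059644

Margin of error: E = t* × SE = 2.821 × 5.059644 = 14.2733

T-interval: x̄ ± E = 145 ± 14.2733 = (130.7267, 159.2733)

Rounded to 2 decimal places:

(130.73, 159.27)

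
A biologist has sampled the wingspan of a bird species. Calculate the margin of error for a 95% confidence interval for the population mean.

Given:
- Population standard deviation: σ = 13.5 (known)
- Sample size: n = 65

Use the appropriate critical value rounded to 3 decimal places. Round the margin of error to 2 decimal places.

The population standard deviation σ is known, so use the z-interval margin of error formula.

For 95% confidence, z* = 1.96 (from standard normal table)

Margin of error formula for z-interval: E = z* × σ/√n

E = 1.96 × 13.5/√65
  = 1.96 × 1.674469
  = 3.2820

Rounded to 2 decimal places:

3.28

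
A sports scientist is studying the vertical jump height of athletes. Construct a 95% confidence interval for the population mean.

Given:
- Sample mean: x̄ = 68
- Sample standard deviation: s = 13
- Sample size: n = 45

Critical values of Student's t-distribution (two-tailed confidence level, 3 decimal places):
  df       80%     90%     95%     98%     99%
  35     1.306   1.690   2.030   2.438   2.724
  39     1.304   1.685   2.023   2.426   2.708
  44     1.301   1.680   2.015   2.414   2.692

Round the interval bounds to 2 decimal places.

The population standard deviation σ is unknown (only the sample standard deviation s is given), so use a t-interval with df = n - 1 = 45 - 1 = 44.

For 95% confidence with df = 44, t* = 2.015 (from t-table)

Standard error: SE = s/√n = 13/√45 = 1.937926

Margin of error: E = t* × SE = 2.015 × 1.937926 = 3.9049

T-interval: x̄ ± E = 68 ± 3.9049 = (64.0951, 71.9049)

Rounded to 2 decimal places:

(64.10, 71.90)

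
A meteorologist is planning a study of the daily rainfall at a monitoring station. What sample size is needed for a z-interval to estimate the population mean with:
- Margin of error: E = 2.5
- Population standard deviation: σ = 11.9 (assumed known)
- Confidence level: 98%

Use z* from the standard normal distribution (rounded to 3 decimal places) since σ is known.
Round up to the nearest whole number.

Using z* since population σ is known (z-interval formula).

For 98% confidence, z* = 2.326 (from standard normal table)

Sample size formula for z-interval: n = (z*σ/E)²

n = (2.326 × 11.9 / 2.5)²
  = (11.071760)²
  = 122.5839

Round up to the nearest whole number: n = 123

123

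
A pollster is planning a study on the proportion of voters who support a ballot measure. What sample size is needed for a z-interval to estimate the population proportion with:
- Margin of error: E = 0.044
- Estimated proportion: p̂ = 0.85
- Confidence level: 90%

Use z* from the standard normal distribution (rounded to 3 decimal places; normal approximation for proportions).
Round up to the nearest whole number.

Using z* for proportion z-interval (normal approximation).

For 90% confidence, z* = 1.645 (from standard normal table)

Sample size formula for proportion z-interval: n = z*²p̂(1-p̂)/E²

n = 1.645² × 0.85 × 0.15 / 0.044²
  = 2.706025 × 0.1275 / 0.001936
  = 178.2119

Round up to the nearest whole number: n = 179

179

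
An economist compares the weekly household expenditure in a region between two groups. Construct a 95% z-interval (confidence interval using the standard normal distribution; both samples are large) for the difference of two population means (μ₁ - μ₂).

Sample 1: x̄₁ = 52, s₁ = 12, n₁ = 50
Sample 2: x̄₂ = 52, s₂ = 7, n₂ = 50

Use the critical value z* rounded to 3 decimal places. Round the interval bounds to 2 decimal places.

Both samples are large (n₁ = 50 ≥ 30, n₂ = 50 ≥ 30), so a z-interval for the difference of means applies.

Point estimate: x̄₁ - x̄₂ = 52 - 52 = 0

Standard error: SE = √(s₁²/n₁ + s₂²/n₂)
= √(12²/50 + 7²/50)
= √(2.880000 + 0.980000)
= 1.964688

For 95% confidence, z* = 1.96 (from standard normal table)
Margin of error: E = z* × SE = 1.96 × 1.964688 = 3.8508

Z-interval: (x̄₁ - x̄₂) ± E = 0 ± 3.8508 = (-3.8508, 3.8508)

Rounded to 2 decimal places:

(-3.85, 3.85)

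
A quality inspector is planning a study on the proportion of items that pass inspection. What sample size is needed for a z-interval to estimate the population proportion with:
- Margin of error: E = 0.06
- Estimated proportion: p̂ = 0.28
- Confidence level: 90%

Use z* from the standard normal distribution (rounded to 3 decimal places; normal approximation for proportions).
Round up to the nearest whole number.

Using z* for proportion z-interval (normal approximation).

For 90% confidence, z* = 1.645 (from standard normal table)

Sample size formula for proportion z-interval: n = z*²p̂(1-p̂)/E²

n = 1.645² × 0.28 × 0.72 / 0.06²
  = 2.706025 × 0.2016 / 0.0036
  = 151.5374

Round up to the nearest whole number: n = 152

152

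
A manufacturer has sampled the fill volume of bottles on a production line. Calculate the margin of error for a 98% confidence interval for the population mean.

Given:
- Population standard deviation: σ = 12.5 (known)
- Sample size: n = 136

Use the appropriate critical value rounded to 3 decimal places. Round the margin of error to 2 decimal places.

The population standard deviation σ is known, so use the z-interval margin of error formula.

For 98% confidence, z* = 2.326 (from standard normal table)

Margin of error formula for z-interval: E = z* × σ/√n

E = 2.326 × 12.5/√136
  = 2.326 × 1.071866
  = 2.4932

Rounded to 2 decimal places:

2.49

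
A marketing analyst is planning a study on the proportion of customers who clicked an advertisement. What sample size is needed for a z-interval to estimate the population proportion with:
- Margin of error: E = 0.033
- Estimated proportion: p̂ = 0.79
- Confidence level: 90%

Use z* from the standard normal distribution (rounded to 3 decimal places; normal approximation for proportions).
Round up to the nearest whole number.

Using z* for proportion z-interval (normal approximation).

For 90% confidence, z* = 1.645 (from standard normal table)

Sample size formula for proportion z-interval: n = z*²p̂(1-p̂)/E²

n = 1.645² × 0.79 × 0.21 / 0.033²
  = 2.706025 × 0.1659 / 0.001089
  = 412.2402

Round up to the nearest whole number: n = 413

413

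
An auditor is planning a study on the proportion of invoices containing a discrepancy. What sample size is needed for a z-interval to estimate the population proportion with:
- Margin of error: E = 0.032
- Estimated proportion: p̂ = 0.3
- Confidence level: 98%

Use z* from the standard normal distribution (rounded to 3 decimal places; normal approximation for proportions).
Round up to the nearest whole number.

Using z* for proportion z-interval (normal approximation).

For 98% confidence, z* = 2.326 (from standard normal table)

Sample size formula for proportion z-interval: n = z*²p̂(1-p̂)/E²

n = 2.326² × 0.3 × 0.7 / 0.032²
  = 5.410276 × 0.21 / 0.001024
  = 1109.5293

Round up to the nearest whole number: n = 1110

1110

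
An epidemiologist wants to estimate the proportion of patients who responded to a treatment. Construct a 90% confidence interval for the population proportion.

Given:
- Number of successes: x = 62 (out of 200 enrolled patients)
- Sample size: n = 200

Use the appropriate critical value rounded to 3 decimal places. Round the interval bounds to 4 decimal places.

Sample proportion: p̂ = 62/200 = 0.310000

Check conditions for normal approximation:
  np̂ = 62 ≥ 10 ✓
  n(1-p̂) = 138 ≥ 10 ✓

The sample is large enough, so use a z-interval (normal approximation) for the proportion.

For 90% confidence, z* = 1.645 (from standard normal table)

Standard error: SE = √(p̂(1-p̂)/n) = √(0.310000×0.690000/200) = 0.03270321

Margin of error: E = z* × SE = 1.645 × 0.03270321 = 0.053797

Z-interval: p̂ ± E = 0.310000 ± 0.053797 = (0.256203, 0.363797)

Rounded to 4 decimal places:

(0.2562, 0.3638)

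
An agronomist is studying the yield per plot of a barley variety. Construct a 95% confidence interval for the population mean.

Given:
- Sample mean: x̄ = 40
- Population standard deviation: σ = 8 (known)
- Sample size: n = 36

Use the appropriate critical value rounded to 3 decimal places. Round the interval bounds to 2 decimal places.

The population standard deviation σ is known, so use a z-interval (standard normal critical value).

For 95% confidence, z* = 1.96 (from standard normal table)

Standard error: SE = σ/√n = 8/√36 = 1.333333

Margin of error: E = z* × SE = 1.96 × 1.333333 = 2.6133

Z-interval: x̄ ± E = 40 ± 2.6133 = (37.3867, 42.6133)

Rounded to 2 decimal places:

(37.39, 42.61)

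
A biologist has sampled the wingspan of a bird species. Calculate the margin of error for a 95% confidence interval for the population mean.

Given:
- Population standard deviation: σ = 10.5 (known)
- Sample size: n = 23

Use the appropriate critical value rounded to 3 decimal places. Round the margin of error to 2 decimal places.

The population standard deviation σ is known, so use the z-interval margin of error formula.

For 95% confidence, z* = 1.96 (from standard normal table)

Margin of error formula for z-interval: E = z* × σ/√n

E = 1.96 × 10.5/√23
  = 1.96 × 2.189401
  = 4.2912

Rounded to 2 decimal places:

4.29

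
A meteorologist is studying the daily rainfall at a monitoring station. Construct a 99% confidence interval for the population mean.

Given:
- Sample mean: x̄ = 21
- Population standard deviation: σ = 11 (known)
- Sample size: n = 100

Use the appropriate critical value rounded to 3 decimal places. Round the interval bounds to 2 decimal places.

The population standard deviation σ is known, so use a z-interval (standard normal critical value).

For 99% confidence, z* = 2.576 (from standard normal table)

Standard error: SE = σ/√n = 11/√100 = 1.100000

Margin of error: E = z* × SE = 2.576 × 1.100000 = 2.8336

Z-interval: x̄ ± E = 21 ± 2.8336 = (18.1664, 23.8336)

Rounded to 2 decimal places:

(18.17, 23.83)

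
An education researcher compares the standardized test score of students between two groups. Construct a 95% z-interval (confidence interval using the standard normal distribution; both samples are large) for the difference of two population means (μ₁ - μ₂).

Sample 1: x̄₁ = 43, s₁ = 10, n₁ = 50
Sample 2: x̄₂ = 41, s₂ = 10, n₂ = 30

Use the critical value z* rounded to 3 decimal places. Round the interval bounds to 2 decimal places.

Both samples are large (n₁ = 50 ≥ 30, n₂ = 30 ≥ 30), so a z-interval for the difference of means applies.

Point estimate: x̄₁ - x̄₂ = 43 - 41 = 2

Standard error: SE = √(s₁²/n₁ + s₂²/n₂)
= √(10²/50 + 10²/30)
= √(2.000000 + 3.333333)
= 2.309401

For 95% confidence, z* = 1.96 (from standard normal table)
Margin of error: E = z* × SE = 1.96 × 2.309401 = 4.5264

Z-interval: (x̄₁ - x̄₂) ± E = 2 ± 4.5264 = (-2.5264, 6.5264)

Rounded to 2 decimal places:

(-2.53, 6.53)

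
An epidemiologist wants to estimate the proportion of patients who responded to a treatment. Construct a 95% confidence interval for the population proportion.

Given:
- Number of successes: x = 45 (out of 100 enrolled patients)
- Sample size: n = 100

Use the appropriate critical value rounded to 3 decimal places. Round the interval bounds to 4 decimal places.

Sample proportion: p̂ = 45/100 = 0.450000

Check conditions for normal approximation:
  np̂ = 45 ≥ 10 ✓
  n(1-p̂) = 55 ≥ 10 ✓

The sample is large enough, so use a z-interval (normal approximation) for the proportion.

For 95% confidence, z* = 1.96 (from standard normal table)

Standard error: SE = √(p̂(1-p̂)/n) = √(0.450000×0.550000/100) = 0.04974937

Margin of error: E = z* × SE = 1.96 × 0.04974937 = 0.097509

Z-interval: p̂ ± E = 0.450000 ± 0.097509 = (0.352491, 0.547509)

Rounded to 4 decimal places:

(0.3525, 0.5475)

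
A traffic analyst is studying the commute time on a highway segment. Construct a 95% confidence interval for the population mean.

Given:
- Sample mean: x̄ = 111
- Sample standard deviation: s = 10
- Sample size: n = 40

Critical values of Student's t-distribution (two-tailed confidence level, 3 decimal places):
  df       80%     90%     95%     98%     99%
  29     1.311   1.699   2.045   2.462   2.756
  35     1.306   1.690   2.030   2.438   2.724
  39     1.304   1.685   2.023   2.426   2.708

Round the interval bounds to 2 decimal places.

The population standard deviation σ is unknown (only the sample standard deviation s is given), so use a t-interval with df = n - 1 = 40 - 1 = 39.

For 95% confidence with df = 39, t* = 2.023 (from t-table)

Standard error: SE = s/√n = 10/√40 = 1.581139

Margin of error: E = t* × SE = 2.023 × 1.581139 = 3.1986

T-interval: x̄ ± E = 111 ± 3.1986 = (107.8014, 114.1986)

Rounded to 2 decimal places:

(107.80, 114.20)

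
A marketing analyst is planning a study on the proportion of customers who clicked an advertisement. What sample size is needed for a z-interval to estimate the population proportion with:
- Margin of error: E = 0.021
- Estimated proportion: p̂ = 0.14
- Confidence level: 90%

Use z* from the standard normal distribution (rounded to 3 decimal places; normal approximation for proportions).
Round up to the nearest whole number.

Using z* for proportion z-interval (normal approximation).

For 90% confidence, z* = 1.645 (from standard normal table)

Sample size formula for proportion z-interval: n = z*²p̂(1-p̂)/E²

n = 1.645² × 0.14 × 0.86 / 0.021²
  = 2.706025 × 0.1204 / 0.000441
  = 738.7878

Round up to the nearest whole number: n = 739

739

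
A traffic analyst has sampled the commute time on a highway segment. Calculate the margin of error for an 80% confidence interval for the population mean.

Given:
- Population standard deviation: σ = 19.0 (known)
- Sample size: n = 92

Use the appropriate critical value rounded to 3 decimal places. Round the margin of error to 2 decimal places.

The population standard deviation σ is known, so use the z-interval margin of error formula.

For 80% confidence, z* = 1.282 (from standard normal table)

Margin of error formula for z-interval: E = z* × σ/√n

E = 1.282 × 19.0/√92
  = 1.282 × 1.980887
  = 2.5395

Rounded to 2 decimal places:

2.54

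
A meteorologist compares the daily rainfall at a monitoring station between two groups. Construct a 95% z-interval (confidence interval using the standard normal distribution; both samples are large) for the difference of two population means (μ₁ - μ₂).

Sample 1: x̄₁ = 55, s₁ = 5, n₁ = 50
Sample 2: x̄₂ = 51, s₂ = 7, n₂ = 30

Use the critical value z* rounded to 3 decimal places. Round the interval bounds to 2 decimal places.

Both samples are large (n₁ = 50 ≥ 30, n₂ = 30 ≥ 30), so a z-interval for the difference of means applies.

Point estimate: x̄₁ - x̄₂ = 55 - 51 = 4

Standard error: SE = √(s₁²/n₁ + s₂²/n₂)
= √(5²/50 + 7²/30)
= √(0.500000 + 1.633333)
= 1.460593

For 95% confidence, z* = 1.96 (from standard normal table)
Margin of error: E = z* × SE = 1.96 × 1.460593 = 2.8628

Z-interval: (x̄₁ - x̄₂) ± E = 4 ± 2.8628 = (1.1372, 6.8628)

Rounded to 2 decimal places:

(1.14, 6.86)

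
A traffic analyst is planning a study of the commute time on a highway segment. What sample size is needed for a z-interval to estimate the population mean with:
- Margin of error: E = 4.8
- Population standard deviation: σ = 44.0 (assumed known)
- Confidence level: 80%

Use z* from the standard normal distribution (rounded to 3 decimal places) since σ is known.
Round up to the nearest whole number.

Using z* since population σ is known (z-interval formula).

For 80% confidence, z* = 1.282 (from standard normal table)

Sample size formula for z-interval: n = (z*σ/E)²

n = (1.282 × 44.0 / 4.8)²
  = (11.751667)²
  = 138.1017

Round up to the nearest whole number: n = 139

139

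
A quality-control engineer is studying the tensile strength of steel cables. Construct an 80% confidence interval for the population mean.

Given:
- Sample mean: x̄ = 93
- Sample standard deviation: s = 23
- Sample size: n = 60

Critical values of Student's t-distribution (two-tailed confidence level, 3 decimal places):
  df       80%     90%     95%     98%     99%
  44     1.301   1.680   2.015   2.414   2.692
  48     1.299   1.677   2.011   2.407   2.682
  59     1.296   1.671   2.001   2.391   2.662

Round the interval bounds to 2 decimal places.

The population standard deviation σ is unknown (only the sample standard deviation s is given), so use a t-interval with df = n - 1 = 60 - 1 = 59.

For 80% confidence with df = 59, t* = 1.296 (from t-table)

Standard error: SE = s/√n = 23/√60 = 2.969287

Margin of error: E = t* × SE = 1.296 × 2.969287 = 3.8482

T-interval: x̄ ± E = 93 ± 3.8482 = (89.1518, 96.8482)

Rounded to 2 decimal places:

(89.15, 96.85)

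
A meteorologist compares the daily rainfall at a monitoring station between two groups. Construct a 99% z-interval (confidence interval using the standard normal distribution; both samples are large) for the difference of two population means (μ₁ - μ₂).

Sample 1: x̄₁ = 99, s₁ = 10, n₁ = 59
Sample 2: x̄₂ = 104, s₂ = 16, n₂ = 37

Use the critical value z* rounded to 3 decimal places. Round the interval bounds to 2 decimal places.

Both samples are large (n₁ = 59 ≥ 30, n₂ = 37 ≥ 30), so a z-interval for the difference of means applies.

Point estimate: x̄₁ - x̄₂ = 99 - 104 = -5

Standard error: SE = √(s₁²/n₁ + s₂²/n₂)
= √(10²/59 + 16²/37)
= √(1.694915 + 6.918919)
= 2.934933

For 99% confidence, z* = 2.576 (from standard normal table)
Margin of error: E = z* × SE = 2.576 × 2.934933 = 7.5604

Z-interval: (x̄₁ - x̄₂) ± E = -5 ± 7.5604 = (-12.5604, 2.5604)

Rounded to 2 decimal places:

(-12.56, 2.56)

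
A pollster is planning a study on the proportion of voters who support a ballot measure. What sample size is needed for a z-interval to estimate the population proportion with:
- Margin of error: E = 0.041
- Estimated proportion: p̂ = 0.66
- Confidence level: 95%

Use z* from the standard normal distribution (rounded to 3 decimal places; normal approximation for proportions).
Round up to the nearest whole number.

Using z* for proportion z-interval (normal approximation).

For 95% confidence, z* = 1.96 (from standard normal table)

Sample size formula for proportion z-interval: n = z*²p̂(1-p̂)/E²

n = 1.96² × 0.66 × 0.34 / 0.041²
  = 3.8416 × 0.2244 / 0.001681
  = 512.8227

Round up to the nearest whole number: n = 513

513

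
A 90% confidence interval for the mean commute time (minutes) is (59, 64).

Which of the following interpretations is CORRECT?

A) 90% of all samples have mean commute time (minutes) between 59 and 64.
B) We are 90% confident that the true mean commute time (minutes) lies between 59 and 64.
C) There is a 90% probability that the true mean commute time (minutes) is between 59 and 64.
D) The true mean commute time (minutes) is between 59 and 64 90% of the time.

A confidence interval represents our confidence in the procedure, not a probability statement about the parameter.

Key concept: If we repeated this sampling process many times and computed a 90% CI each time, about 90% of those intervals would contain the true population parameter.

For this specific interval (59, 64):
- Midpoint (point estimate): 61.5
- Margin of error: 2.5

The correct interpretation is the one stating confidence that the true parameter lies in the interval — option B.

B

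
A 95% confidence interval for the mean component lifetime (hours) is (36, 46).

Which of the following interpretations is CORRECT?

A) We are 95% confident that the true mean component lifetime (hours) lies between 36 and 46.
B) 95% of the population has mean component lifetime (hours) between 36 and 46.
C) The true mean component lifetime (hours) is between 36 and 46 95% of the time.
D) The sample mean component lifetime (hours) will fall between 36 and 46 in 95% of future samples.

A confidence interval represents our confidence in the procedure, not a probability statement about the parameter.

Key concept: If we repeated this sampling process many times and computed a 95% CI each time, about 95% of those intervals would contain the true population parameter.

For this specific interval (36, 46):
- Midpoint (point estimate): 41
- Margin of error: 5

The correct interpretation is the one stating confidence that the true parameter lies in the interval — option A.

A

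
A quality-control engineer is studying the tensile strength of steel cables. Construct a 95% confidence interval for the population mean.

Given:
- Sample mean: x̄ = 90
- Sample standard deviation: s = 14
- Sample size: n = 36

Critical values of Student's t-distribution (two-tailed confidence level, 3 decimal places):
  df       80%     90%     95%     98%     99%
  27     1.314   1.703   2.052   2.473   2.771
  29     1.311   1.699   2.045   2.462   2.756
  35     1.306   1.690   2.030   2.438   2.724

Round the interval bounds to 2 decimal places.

The population standard deviation σ is unknown (only the sample standard deviation s is given), so use a t-interval with df = n - 1 = 36 - 1 = 35.

For 95% confidence with df = 35, t* = 2.030 (from t-table)

Standard error: SE = s/√n = 14/√36 = 2.333333

Margin of error: E = t* × SE = 2.030 × 2.333333 = 4.7367

T-interval: x̄ ± E = 90 ± 4.7367 = (85.2633, 94.7367)

Rounded to 2 decimal places:

(85.26, 94.74)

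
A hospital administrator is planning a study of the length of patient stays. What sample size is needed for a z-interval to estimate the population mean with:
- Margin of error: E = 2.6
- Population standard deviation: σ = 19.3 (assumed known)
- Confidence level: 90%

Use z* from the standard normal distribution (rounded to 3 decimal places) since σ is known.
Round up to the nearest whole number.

Using z* since population σ is known (z-interval formula).

For 90% confidence, z* = 1.645 (from standard normal table)

Sample size formula for z-interval: n = (z*σ/E)²

n = (1.645 × 19.3 / 2.6)²
  = (12.210962)²
  = 149.1076

Round up to the nearest whole number: n = 150

150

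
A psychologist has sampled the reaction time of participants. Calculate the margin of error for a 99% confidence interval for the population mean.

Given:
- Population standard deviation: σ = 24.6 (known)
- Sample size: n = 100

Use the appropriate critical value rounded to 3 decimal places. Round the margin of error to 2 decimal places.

The population standard deviation σ is known, so use the z-interval margin of error formula.

For 99% confidence, z* = 2.576 (from standard normal table)

Margin of error formula for z-interval: E = z* × σ/√n

E = 2.576 × 24.6/√100
  = 2.576 × 2.460000
  = 6.3370

Rounded to 2 decimal places:

6.34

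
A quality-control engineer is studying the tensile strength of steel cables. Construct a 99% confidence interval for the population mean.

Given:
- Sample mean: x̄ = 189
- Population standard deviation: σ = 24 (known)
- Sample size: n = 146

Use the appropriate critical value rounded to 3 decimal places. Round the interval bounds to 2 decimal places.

The population standard deviation σ is known, so use a z-interval (standard normal critical value).

For 99% confidence, z* = 2.576 (from standard normal table)

Standard error: SE = σ/√n = 24/√146 = 1.986254

Margin of error: E = z* × SE = 2.576 × 1.986254 = 5.1166

Z-interval: x̄ ± E = 189 ± 5.1166 = (183.8834, 194.1166)

Rounded to 2 decimal places:

(183.88, 194.12)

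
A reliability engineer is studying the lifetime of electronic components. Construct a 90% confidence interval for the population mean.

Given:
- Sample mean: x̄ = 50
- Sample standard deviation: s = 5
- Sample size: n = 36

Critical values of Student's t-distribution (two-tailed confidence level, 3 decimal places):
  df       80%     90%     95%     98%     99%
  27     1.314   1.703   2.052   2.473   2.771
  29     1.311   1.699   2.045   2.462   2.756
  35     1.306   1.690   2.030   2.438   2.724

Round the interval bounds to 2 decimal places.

The population standard deviation σ is unknown (only the sample standard deviation s is given), so use a t-interval with df = n - 1 = 36 - 1 = 35.

For 90% confidence with df = 35, t* = 1.690 (from t-table)

Standard error: SE = s/√n = 5/√36 = 0.833333

Margin of error: E = t* × SE = 1.690 × 0.833333 = 1.4083

T-interval: x̄ ± E = 50 ± 1.4083 = (48.5917, 51.4083)

Rounded to 2 decimal places:

(48.59, 51.41)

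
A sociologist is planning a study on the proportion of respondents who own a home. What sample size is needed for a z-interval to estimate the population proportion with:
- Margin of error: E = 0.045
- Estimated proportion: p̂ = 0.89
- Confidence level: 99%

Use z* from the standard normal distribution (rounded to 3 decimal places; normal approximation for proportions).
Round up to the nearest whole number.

Using z* for proportion z-interval (normal approximation).

For 99% confidence, z* = 2.576 (from standard normal table)

Sample size formula for proportion z-interval: n = z*²p̂(1-p̂)/E²

n = 2.576² × 0.89 × 0.11 / 0.045²
  = 6.635776 × 0.0979 / 0.002025
  = 320.8111

Round up to the nearest whole number: n = 321

321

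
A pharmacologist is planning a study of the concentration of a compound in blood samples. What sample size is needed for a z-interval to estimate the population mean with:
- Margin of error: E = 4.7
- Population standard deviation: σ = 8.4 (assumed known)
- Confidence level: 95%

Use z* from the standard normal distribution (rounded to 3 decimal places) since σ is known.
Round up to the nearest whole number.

Using z* since population σ is known (z-interval formula).

For 95% confidence, z* = 1.96 (from standard normal table)

Sample size formula for z-interval: n = (z*σ/E)²

n = (1.96 × 8.4 / 4.7)²
  = (3.502979)²
  = 12.2709

Round up to the nearest whole number: n = 13

13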